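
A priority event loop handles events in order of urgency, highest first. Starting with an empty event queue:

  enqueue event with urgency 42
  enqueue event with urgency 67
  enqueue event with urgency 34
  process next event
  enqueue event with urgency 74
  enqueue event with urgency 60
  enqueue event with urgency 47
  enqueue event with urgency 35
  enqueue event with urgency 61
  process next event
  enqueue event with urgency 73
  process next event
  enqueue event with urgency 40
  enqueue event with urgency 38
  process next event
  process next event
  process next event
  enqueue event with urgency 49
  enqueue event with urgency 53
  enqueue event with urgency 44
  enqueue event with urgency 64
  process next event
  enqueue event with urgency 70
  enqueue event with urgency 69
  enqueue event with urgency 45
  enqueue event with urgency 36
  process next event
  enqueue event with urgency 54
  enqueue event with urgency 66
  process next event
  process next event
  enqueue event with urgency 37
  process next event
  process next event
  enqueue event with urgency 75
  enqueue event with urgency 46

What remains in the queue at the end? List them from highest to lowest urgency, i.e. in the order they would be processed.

insert 42 → {42}
insert 67 → {67, 42}
insert 34 → {67, 42, 34}
process next event → 67; now {42, 34}
insert 74 → {74, 42, 34}
insert 60 → {74, 60, 42, 34}
insert 47 → {74, 60, 47, 42, 34}
insert 35 → {74, 60, 47, 42, 35, 34}
insert 61 → {74, 61, 60, 47, 42, 35, 34}
process next event → 74; now {61, 60, 47, 42, 35, 34}
insert 73 → {73, 61, 60, 47, 42, 35, 34}
process next event → 73; now {61, 60, 47, 42, 35, 34}
insert 40 → {61, 60, 47, 42, 40, 35, 34}
insert 38 → {61, 60, 47, 42, 40, 38, 35, 34}
process next event → 61; now {60, 47, 42, 40, 38, 35, 34}
process next event → 60; now {47, 42, 40, 38, 35, 34}
process next event → 47; now {42, 40, 38, 35, 34}
insert 49 → {49, 42, 40, 38, 35, 34}
insert 53 → {53, 49, 42, 40, 38, 35, 34}
insert 44 → {53, 49, 44, 42, 40, 38, 35, 34}
insert 64 → {64, 53, 49, 44, 42, 40, 38, 35, 34}
process next event → 64; now {53, 49, 44, 42, 40, 38, 35, 34}
insert 70 → {70, 53, 49, 44, 42, 40, 38, 35, 34}
insert 69 → {70, 69, 53, 49, 44, 42, 40, 38, 35, 34}
insert 45 → {70, 69, 53, 49, 45, 44, 42, 40, 38, 35, 34}
insert 36 → {70, 69, 53, 49, 45, 44, 42, 40, 38, 36, 35, 34}
process next event → 70; now {69, 53, 49, 45, 44, 42, 40, 38, 36, 35, 34}
insert 54 → {69, 54, 53, 49, 45, 44, 42, 40, 38, 36, 35, 34}
insert 66 → {69, 66, 54, 53, 49, 45, 44, 42, 40, 38, 36, 35, 34}
process next event → 69; now {66, 54, 53, 49, 45, 44, 42, 40, 38, 36, 35, 34}
process next event → 66; now {54, 53, 49, 45, 44, 42, 40, 38, 36, 35, 34}
insert 37 → {54, 53, 49, 45, 44, 42, 40, 38, 37, 36, 35, 34}
process next event → 54; now {53, 49, 45, 44, 42, 40, 38, 37, 36, 35, 34}
process next event → 53; now {49, 45, 44, 42, 40, 38, 37, 36, 35, 34}
insert 75 → {75, 49, 45, 44, 42, 40, 38, 37, 36, 35, 34}
insert 46 → {75, 49, 46, 45, 44, 42, 40, 38, 37, 36, 35, 34}

75 → 49 → 46 → 45 → 44 → 42 → 40 → 38 → 37 → 36 → 35 → 34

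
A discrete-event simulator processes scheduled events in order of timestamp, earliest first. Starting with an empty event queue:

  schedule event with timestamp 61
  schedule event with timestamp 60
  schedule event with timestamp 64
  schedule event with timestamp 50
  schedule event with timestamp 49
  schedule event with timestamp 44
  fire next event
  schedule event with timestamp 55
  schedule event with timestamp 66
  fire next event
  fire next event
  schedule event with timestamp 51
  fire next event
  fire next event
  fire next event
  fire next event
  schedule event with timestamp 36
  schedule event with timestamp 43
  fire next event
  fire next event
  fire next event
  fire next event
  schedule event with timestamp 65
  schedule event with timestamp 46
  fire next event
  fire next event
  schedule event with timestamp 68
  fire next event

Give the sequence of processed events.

[44, 49, 50, 51, 55, 60, 61, 36, 43, 64, 66, 46, 65, 68]

insert 61 → {61}
insert 60 → {60, 61}
insert 64 → {60, 61, 64}
insert 50 → {50, 60, 61, 64}
insert 49 → {49, 50, 60, 61, 64}
insert 44 → {44, 49, 50, 60, 61, 64}
fire next event → 44; now {49, 50, 60, 61, 64}
insert 55 → {49, 50, 55, 60, 61, 64}
insert 66 → {49, 50, 55, 60, 61, 64, 66}
fire next event → 49; now {50, 55, 60, 61, 64, 66}
fire next event → 50; now {55, 60, 61, 64, 66}
insert 51 → {51, 55, 60, 61, 64, 66}
fire next event → 51; now {55, 60, 61, 64, 66}
fire next event → 55; now {60, 61, 64, 66}
fire next event → 60; now {61, 64, 66}
fire next event → 61; now {64, 66}
insert 36 → {36, 64, 66}
insert 43 → {36, 43, 64, 66}
fire next event → 36; now {43, 64, 66}
fire next event → 43; now {64, 66}
fire next event → 64; now {66}
fire next event → 66; now {}
insert 65 → {65}
insert 46 → {46, 65}
fire next event → 46; now {65}
fire next event → 65; now {}
insert 68 → {68}
fire next event → 68; now {}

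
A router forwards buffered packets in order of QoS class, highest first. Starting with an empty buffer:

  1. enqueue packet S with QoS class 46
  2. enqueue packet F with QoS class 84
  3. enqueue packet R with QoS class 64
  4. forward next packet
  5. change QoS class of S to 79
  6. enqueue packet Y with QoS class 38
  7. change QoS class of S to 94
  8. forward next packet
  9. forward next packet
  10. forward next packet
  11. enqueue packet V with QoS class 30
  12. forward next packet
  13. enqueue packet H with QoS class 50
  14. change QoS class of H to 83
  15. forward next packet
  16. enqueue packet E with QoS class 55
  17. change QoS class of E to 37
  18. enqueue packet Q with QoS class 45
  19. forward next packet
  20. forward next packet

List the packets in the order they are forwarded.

add S (QoS class 46) → {S:46}
add F (QoS class 84) → {F:84, S:46}
add R (QoS class 64) → {F:84, R:64, S:46}
forward next packet → F; now {R:64, S:46}
update S to QoS class 79 → {S:79, R:64}
add Y (QoS class 38) → {S:79, R:64, Y:38}
update S to QoS class 94 → {S:94, R:64, Y:38}
forward next packet → S; now {R:64, Y:38}
forward next packet → R; now {Y:38}
forward next packet → Y; now {}
add V (QoS class 30) → {V:30}
forward next packet → V; now {}
add H (QoS class 50) → {H:50}
update H to QoS class 83 → {H:83}
forward next packet → H; now {}
add E (QoS class 55) → {E:55}
update E to QoS class 37 → {E:37}
add Q (QoS class 45) → {Q:45, E:37}
forward next packet → Q; now {E:37}
forward next packet → E; now {}

F, S, R, Y, V, H, Q, E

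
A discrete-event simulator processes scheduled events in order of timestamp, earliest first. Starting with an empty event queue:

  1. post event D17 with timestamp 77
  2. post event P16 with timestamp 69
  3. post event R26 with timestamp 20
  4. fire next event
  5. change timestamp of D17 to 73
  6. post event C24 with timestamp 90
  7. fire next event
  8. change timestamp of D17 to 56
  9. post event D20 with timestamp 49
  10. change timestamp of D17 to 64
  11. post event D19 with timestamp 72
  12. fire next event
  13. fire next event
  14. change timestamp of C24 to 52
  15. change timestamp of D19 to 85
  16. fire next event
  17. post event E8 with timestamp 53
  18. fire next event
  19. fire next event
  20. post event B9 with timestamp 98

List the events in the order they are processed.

R26, P16, D20, D17, C24, E8, D19

add D17 (timestamp 77) → {D17:77}
add P16 (timestamp 69) → {P16:69, D17:77}
add R26 (timestamp 20) → {R26:20, P16:69, D17:77}
fire next event → R26; now {P16:69, D17:77}
update D17 to timestamp 73 → {P16:69, D17:73}
add C24 (timestamp 90) → {P16:69, D17:73, C24:90}
fire next event → P16; now {D17:73, C24:90}
update D17 to timestamp 56 → {D17:56, C24:90}
add D20 (timestamp 49) → {D20:49, D17:56, C24:90}
update D17 to timestamp 64 → {D20:49, D17:64, C24:90}
add D19 (timestamp 72) → {D20:49, D17:64, D19:72, C24:90}
fire next event → D20; now {D17:64, D19:72, C24:90}
fire next event → D17; now {D19:72, C24:90}
update C24 to timestamp 52 → {C24:52, D19:72}
update D19 to timestamp 85 → {C24:52, D19:85}
fire next event → C24; now {D19:85}
add E8 (timestamp 53) → {E8:53, D19:85}
fire next event → E8; now {D19:85}
fire next event → D19; now {}
add B9 (timestamp 98) → {B9:98}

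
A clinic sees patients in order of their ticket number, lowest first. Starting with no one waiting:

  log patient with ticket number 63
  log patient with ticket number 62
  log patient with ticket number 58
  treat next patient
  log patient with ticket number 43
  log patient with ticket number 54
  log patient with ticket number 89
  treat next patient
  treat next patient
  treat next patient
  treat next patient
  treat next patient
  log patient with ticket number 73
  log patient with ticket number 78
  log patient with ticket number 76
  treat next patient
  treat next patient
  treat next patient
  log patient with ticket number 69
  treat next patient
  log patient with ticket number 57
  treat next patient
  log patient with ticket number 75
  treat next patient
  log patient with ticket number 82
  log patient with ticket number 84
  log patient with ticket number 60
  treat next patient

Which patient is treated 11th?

insert 63 → {63}
insert 62 → {62, 63}
insert 58 → {58, 62, 63}
treat next patient → 58; now {62, 63}
insert 43 → {43, 62, 63}
insert 54 → {43, 54, 62, 63}
insert 89 → {43, 54, 62, 63, 89}
treat next patient → 43; now {54, 62, 63, 89}
treat next patient → 54; now {62, 63, 89}
treat next patient → 62; now {63, 89}
treat next patient → 63; now {89}
treat next patient → 89; now {}
insert 73 → {73}
insert 78 → {73, 78}
insert 76 → {73, 76, 78}
treat next patient → 73; now {76, 78}
treat next patient → 76; now {78}
treat next patient → 78; now {}
insert 69 → {69}
treat next patient → 69; now {}
insert 57 → {57}
treat next patient → 57; now {}
insert 75 → {75}
treat next patient → 75; now {}
insert 82 → {82}
insert 84 → {82, 84}
insert 60 → {60, 82, 84}
treat next patient → 60; now {82, 84}

57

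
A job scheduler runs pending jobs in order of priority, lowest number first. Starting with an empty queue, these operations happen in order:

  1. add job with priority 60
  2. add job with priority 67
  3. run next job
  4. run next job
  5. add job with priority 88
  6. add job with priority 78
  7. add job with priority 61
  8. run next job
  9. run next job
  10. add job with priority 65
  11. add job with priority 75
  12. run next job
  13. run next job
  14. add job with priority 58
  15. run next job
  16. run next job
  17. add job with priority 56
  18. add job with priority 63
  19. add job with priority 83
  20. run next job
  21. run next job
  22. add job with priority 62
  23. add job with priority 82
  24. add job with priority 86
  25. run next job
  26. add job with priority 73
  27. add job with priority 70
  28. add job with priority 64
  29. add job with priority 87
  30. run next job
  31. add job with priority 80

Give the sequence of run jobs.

insert 60 → {60}
insert 67 → {60, 67}
run next job → 60; now {67}
run next job → 67; now {}
insert 88 → {88}
insert 78 → {78, 88}
insert 61 → {61, 78, 88}
run next job → 61; now {78, 88}
run next job → 78; now {88}
insert 65 → {65, 88}
insert 75 → {65, 75, 88}
run next job → 65; now {75, 88}
run next job → 75; now {88}
insert 58 → {58, 88}
run next job → 58; now {88}
run next job → 88; now {}
insert 56 → {56}
insert 63 → {56, 63}
insert 83 → {56, 63, 83}
run next job → 56; now {63, 83}
run next job → 63; now {83}
insert 62 → {62, 83}
insert 82 → {62, 82, 83}
insert 86 → {62, 82, 83, 86}
run next job → 62; now {82, 83, 86}
insert 73 → {73, 82, 83, 86}
insert 70 → {70, 73, 82, 83, 86}
insert 64 → {64, 70, 73, 82, 83, 86}
insert 87 → {64, 70, 73, 82, 83, 86, 87}
run next job → 64; now {70, 73, 82, 83, 86, 87}
insert 80 → {70, 73, 80, 82, 83, 86, 87}

60 → 67 → 61 → 78 → 65 → 75 → 58 → 88 → 56 → 63 → 62 → 64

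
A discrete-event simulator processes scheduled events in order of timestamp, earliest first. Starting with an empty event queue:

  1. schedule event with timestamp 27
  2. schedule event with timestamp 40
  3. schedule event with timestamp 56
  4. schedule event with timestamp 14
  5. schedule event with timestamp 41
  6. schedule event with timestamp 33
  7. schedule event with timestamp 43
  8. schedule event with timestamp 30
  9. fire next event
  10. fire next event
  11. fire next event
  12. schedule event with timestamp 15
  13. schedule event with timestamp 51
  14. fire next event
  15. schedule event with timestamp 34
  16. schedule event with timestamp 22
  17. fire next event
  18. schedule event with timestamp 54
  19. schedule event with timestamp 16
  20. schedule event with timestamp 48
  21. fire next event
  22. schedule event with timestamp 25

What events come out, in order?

insert 27 → {27}
insert 40 → {27, 40}
insert 56 → {27, 40, 56}
insert 14 → {14, 27, 40, 56}
insert 41 → {14, 27, 40, 41, 56}
insert 33 → {14, 27, 33, 40, 41, 56}
insert 43 → {14, 27, 33, 40, 41, 43, 56}
insert 30 → {14, 27, 30, 33, 40, 41, 43, 56}
fire next event → 14; now {27, 30, 33, 40, 41, 43, 56}
fire next event → 27; now {30, 33, 40, 41, 43, 56}
fire next event → 30; now {33, 40, 41, 43, 56}
insert 15 → {15, 33, 40, 41, 43, 56}
insert 51 → {15, 33, 40, 41, 43, 51, 56}
fire next event → 15; now {33, 40, 41, 43, 51, 56}
insert 34 → {33, 34, 40, 41, 43, 51, 56}
insert 22 → {22, 33, 34, 40, 41, 43, 51, 56}
fire next event → 22; now {33, 34, 40, 41, 43, 51, 56}
insert 54 → {33, 34, 40, 41, 43, 51, 54, 56}
insert 16 → {16, 33, 34, 40, 41, 43, 51, 54, 56}
insert 48 → {16, 33, 34, 40, 41, 43, 48, 51, 54, 56}
fire next event → 16; now {33, 34, 40, 41, 43, 48, 51, 54, 56}
insert 25 → {25, 33, 34, 40, 41, 43, 48, 51, 54, 56}

14 → 27 → 30 → 15 → 22 → 16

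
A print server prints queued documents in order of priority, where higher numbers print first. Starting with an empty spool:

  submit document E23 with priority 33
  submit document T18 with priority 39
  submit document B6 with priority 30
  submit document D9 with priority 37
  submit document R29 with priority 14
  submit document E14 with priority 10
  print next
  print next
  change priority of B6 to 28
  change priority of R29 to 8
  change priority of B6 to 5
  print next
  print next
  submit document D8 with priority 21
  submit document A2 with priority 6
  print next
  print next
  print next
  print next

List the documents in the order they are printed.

add E23 (priority 33) → {E23:33}
add T18 (priority 39) → {T18:39, E23:33}
add B6 (priority 30) → {T18:39, E23:33, B6:30}
add D9 (priority 37) → {T18:39, D9:37, E23:33, B6:30}
add R29 (priority 14) → {T18:39, D9:37, E23:33, B6:30, R29:14}
add E14 (priority 10) → {T18:39, D9:37, E23:33, B6:30, R29:14, E14:10}
print next → T18; now {D9:37, E23:33, B6:30, R29:14, E14:10}
print next → D9; now {E23:33, B6:30, R29:14, E14:10}
update B6 to priority 28 → {E23:33, B6:28, R29:14, E14:10}
update R29 to priority 8 → {E23:33, B6:28, E14:10, R29:8}
update B6 to priority 5 → {E23:33, E14:10, R29:8, B6:5}
print next → E23; now {E14:10, R29:8, B6:5}
print next → E14; now {R29:8, B6:5}
add D8 (priority 21) → {D8:21, R29:8, B6:5}
add A2 (priority 6) → {D8:21, R29:8, A2:6, B6:5}
print next → D8; now {R29:8, A2:6, B6:5}
print next → R29; now {A2:6, B6:5}
print next → A2; now {B6:5}
print next → B6; now {}

T18 → D9 → E23 → E14 → D8 → R29 → A2 → B6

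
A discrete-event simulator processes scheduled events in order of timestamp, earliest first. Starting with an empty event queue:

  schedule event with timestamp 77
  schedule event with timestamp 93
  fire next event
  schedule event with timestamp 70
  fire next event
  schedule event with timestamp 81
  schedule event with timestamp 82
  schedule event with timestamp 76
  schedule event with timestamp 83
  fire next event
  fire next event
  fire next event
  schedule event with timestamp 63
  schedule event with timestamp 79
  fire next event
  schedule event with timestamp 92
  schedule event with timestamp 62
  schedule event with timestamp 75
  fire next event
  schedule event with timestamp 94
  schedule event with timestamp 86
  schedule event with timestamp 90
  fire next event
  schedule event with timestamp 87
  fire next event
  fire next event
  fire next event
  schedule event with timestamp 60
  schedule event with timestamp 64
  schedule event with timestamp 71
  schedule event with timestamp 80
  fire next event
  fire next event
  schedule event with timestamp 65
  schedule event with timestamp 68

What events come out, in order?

insert 77 → {77}
insert 93 → {77, 93}
fire next event → 77; now {93}
insert 70 → {70, 93}
fire next event → 70; now {93}
insert 81 → {81, 93}
insert 82 → {81, 82, 93}
insert 76 → {76, 81, 82, 93}
insert 83 → {76, 81, 82, 83, 93}
fire next event → 76; now {81, 82, 83, 93}
fire next event → 81; now {82, 83, 93}
fire next event → 82; now {83, 93}
insert 63 → {63, 83, 93}
insert 79 → {63, 79, 83, 93}
fire next event → 63; now {79, 83, 93}
insert 92 → {79, 83, 92, 93}
insert 62 → {62, 79, 83, 92, 93}
insert 75 → {62, 75, 79, 83, 92, 93}
fire next event → 62; now {75, 79, 83, 92, 93}
insert 94 → {75, 79, 83, 92, 93, 94}
insert 86 → {75, 79, 83, 86, 92, 93, 94}
insert 90 → {75, 79, 83, 86, 90, 92, 93, 94}
fire next event → 75; now {79, 83, 86, 90, 92, 93, 94}
insert 87 → {79, 83, 86, 87, 90, 92, 93, 94}
fire next event → 79; now {83, 86, 87, 90, 92, 93, 94}
fire next event → 83; now {86, 87, 90, 92, 93, 94}
fire next event → 86; now {87, 90, 92, 93, 94}
insert 60 → {60, 87, 90, 92, 93, 94}
insert 64 → {60, 64, 87, 90, 92, 93, 94}
insert 71 → {60, 64, 71, 87, 90, 92, 93, 94}
insert 80 → {60, 64, 71, 80, 87, 90, 92, 93, 94}
fire next event → 60; now {64, 71, 80, 87, 90, 92, 93, 94}
fire next event → 64; now {71, 80, 87, 90, 92, 93, 94}
insert 65 → {65, 71, 80, 87, 90, 92, 93, 94}
insert 68 → {65, 68, 71, 80, 87, 90, 92, 93, 94}

77 → 70 → 76 → 81 → 82 → 63 → 62 → 75 → 79 → 83 → 86 → 60 → 64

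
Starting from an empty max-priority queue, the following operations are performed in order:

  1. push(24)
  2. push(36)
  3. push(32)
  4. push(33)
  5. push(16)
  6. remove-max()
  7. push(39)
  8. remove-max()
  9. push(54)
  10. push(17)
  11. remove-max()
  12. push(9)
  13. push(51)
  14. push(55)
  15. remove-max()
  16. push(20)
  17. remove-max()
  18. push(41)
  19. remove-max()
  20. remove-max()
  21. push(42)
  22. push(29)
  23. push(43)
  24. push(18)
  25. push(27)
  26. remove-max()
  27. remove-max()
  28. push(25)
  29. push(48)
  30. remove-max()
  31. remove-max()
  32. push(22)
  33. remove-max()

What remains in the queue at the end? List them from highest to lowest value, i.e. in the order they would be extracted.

insert 24 → {24}
insert 36 → {36, 24}
insert 32 → {36, 32, 24}
insert 33 → {36, 33, 32, 24}
insert 16 → {36, 33, 32, 24, 16}
remove-max → 36; now {33, 32, 24, 16}
insert 39 → {39, 33, 32, 24, 16}
remove-max → 39; now {33, 32, 24, 16}
insert 54 → {54, 33, 32, 24, 16}
insert 17 → {54, 33, 32, 24, 17, 16}
remove-max → 54; now {33, 32, 24, 17, 16}
insert 9 → {33, 32, 24, 17, 16, 9}
insert 51 → {51, 33, 32, 24, 17, 16, 9}
insert 55 → {55, 51, 33, 32, 24, 17, 16, 9}
remove-max → 55; now {51, 33, 32, 24, 17, 16, 9}
insert 20 → {51, 33, 32, 24, 20, 17, 16, 9}
remove-max → 51; now {33, 32, 24, 20, 17, 16, 9}
insert 41 → {41, 33, 32, 24, 20, 17, 16, 9}
remove-max → 41; now {33, 32, 24, 20, 17, 16, 9}
remove-max → 33; now {32, 24, 20, 17, 16, 9}
insert 42 → {42, 32, 24, 20, 17, 16, 9}
insert 29 → {42, 32, 29, 24, 20, 17, 16, 9}
insert 43 → {43, 42, 32, 29, 24, 20, 17, 16, 9}
insert 18 → {43, 42, 32, 29, 24, 20, 18, 17, 16, 9}
insert 27 → {43, 42, 32, 29, 27, 24, 20, 18, 17, 16, 9}
remove-max → 43; now {42, 32, 29, 27, 24, 20, 18, 17, 16, 9}
remove-max → 42; now {32, 29, 27, 24, 20, 18, 17, 16, 9}
insert 25 → {32, 29, 27, 25, 24, 20, 18, 17, 16, 9}
insert 48 → {48, 32, 29, 27, 25, 24, 20, 18, 17, 16, 9}
remove-max → 48; now {32, 29, 27, 25, 24, 20, 18, 17, 16, 9}
remove-max → 32; now {29, 27, 25, 24, 20, 18, 17, 16, 9}
insert 22 → {29, 27, 25, 24, 22, 20, 18, 17, 16, 9}
remove-max → 29; now {27, 25, 24, 22, 20, 18, 17, 16, 9}

[27, 25, 24, 22, 20, 18, 17, 16, 9]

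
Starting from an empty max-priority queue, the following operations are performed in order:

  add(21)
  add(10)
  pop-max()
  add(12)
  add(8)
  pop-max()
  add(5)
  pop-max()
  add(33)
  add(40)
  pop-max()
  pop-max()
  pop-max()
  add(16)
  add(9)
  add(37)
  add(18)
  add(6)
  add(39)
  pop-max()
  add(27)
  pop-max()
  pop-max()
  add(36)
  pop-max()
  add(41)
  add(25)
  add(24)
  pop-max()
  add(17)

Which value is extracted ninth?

27

insert 21 → {21}
insert 10 → {21, 10}
pop-max → 21; now {10}
insert 12 → {12, 10}
insert 8 → {12, 10, 8}
pop-max → 12; now {10, 8}
insert 5 → {10, 8, 5}
pop-max → 10; now {8, 5}
insert 33 → {33, 8, 5}
insert 40 → {40, 33, 8, 5}
pop-max → 40; now {33, 8, 5}
pop-max → 33; now {8, 5}
pop-max → 8; now {5}
insert 16 → {16, 5}
insert 9 → {16, 9, 5}
insert 37 → {37, 16, 9, 5}
insert 18 → {37, 18, 16, 9, 5}
insert 6 → {37, 18, 16, 9, 6, 5}
insert 39 → {39, 37, 18, 16, 9, 6, 5}
pop-max → 39; now {37, 18, 16, 9, 6, 5}
insert 27 → {37, 27, 18, 16, 9, 6, 5}
pop-max → 37; now {27, 18, 16, 9, 6, 5}
pop-max → 27; now {18, 16, 9, 6, 5}
insert 36 → {36, 18, 16, 9, 6, 5}
pop-max → 36; now {18, 16, 9, 6, 5}
insert 41 → {41, 18, 16, 9, 6, 5}
insert 25 → {41, 25, 18, 16, 9, 6, 5}
insert 24 → {41, 25, 24, 18, 16, 9, 6, 5}
pop-max → 41; now {25, 24, 18, 16, 9, 6, 5}
insert 17 → {25, 24, 18, 17, 16, 9, 6, 5}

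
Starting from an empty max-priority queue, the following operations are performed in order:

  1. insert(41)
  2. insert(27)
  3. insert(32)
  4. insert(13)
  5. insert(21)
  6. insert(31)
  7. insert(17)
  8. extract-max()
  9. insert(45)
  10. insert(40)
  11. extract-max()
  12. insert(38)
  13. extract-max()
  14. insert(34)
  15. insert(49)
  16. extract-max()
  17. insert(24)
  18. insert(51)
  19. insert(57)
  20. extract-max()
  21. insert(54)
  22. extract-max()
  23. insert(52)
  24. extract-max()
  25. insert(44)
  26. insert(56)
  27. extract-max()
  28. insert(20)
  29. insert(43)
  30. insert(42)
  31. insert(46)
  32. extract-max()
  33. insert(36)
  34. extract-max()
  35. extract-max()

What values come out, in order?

insert 41 → {41}
insert 27 → {41, 27}
insert 32 → {41, 32, 27}
insert 13 → {41, 32, 27, 13}
insert 21 → {41, 32, 27, 21, 13}
insert 31 → {41, 32, 31, 27, 21, 13}
insert 17 → {41, 32, 31, 27, 21, 17, 13}
extract-max → 41; now {32, 31, 27, 21, 17, 13}
insert 45 → {45, 32, 31, 27, 21, 17, 13}
insert 40 → {45, 40, 32, 31, 27, 21, 17, 13}
extract-max → 45; now {40, 32, 31, 27, 21, 17, 13}
insert 38 → {40, 38, 32, 31, 27, 21, 17, 13}
extract-max → 40; now {38, 32, 31, 27, 21, 17, 13}
insert 34 → {38, 34, 32, 31, 27, 21, 17, 13}
insert 49 → {49, 38, 34, 32, 31, 27, 21, 17, 13}
extract-max → 49; now {38, 34, 32, 31, 27, 21, 17, 13}
insert 24 → {38, 34, 32, 31, 27, 24, 21, 17, 13}
insert 51 → {51, 38, 34, 32, 31, 27, 24, 21, 17, 13}
insert 57 → {57, 51, 38, 34, 32, 31, 27, 24, 21, 17, 13}
extract-max → 57; now {51, 38, 34, 32, 31, 27, 24, 21, 17, 13}
insert 54 → {54, 51, 38, 34, 32, 31, 27, 24, 21, 17, 13}
extract-max → 54; now {51, 38, 34, 32, 31, 27, 24, 21, 17, 13}
insert 52 → {52, 51, 38, 34, 32, 31, 27, 24, 21, 17, 13}
extract-max → 52; now {51, 38, 34, 32, 31, 27, 24, 21, 17, 13}
insert 44 → {51, 44, 38, 34, 32, 31, 27, 24, 21, 17, 13}
insert 56 → {56, 51, 44, 38, 34, 32, 31, 27, 24, 21, 17, 13}
extract-max → 56; now {51, 44, 38, 34, 32, 31, 27, 24, 21, 17, 13}
insert 20 → {51, 44, 38, 34, 32, 31, 27, 24, 21, 20, 17, 13}
insert 43 → {51, 44, 43, 38, 34, 32, 31, 27, 24, 21, 20, 17, 13}
insert 42 → {51, 44, 43, 42, 38, 34, 32, 31, 27, 24, 21, 20, 17, 13}
insert 46 → {51, 46, 44, 43, 42, 38, 34, 32, 31, 27, 24, 21, 20, 17, 13}
extract-max → 51; now {46, 44, 43, 42, 38, 34, 32, 31, 27, 24, 21, 20, 17, 13}
insert 36 → {46, 44, 43, 42, 38, 36, 34, 32, 31, 27, 24, 21, 20, 17, 13}
extract-max → 46; now {44, 43, 42, 38, 36, 34, 32, 31, 27, 24, 21, 20, 17, 13}
extract-max → 44; now {43, 42, 38, 36, 34, 32, 31, 27, 24, 21, 20, 17, 13}

41 → 45 → 40 → 49 → 57 → 54 → 52 → 56 → 51 → 46 → 44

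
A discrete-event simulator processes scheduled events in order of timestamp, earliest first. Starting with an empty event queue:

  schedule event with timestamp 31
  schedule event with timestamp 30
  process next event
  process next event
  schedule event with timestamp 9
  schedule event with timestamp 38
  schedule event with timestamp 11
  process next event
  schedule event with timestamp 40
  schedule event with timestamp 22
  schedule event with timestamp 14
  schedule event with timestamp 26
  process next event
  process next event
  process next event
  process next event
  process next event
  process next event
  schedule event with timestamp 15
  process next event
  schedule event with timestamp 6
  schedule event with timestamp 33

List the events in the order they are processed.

30, 31, 9, 11, 14, 22, 26, 38, 40, 15

insert 31 → {31}
insert 30 → {30, 31}
process next event → 30; now {31}
process next event → 31; now {}
insert 9 → {9}
insert 38 → {9, 38}
insert 11 → {9, 11, 38}
process next event → 9; now {11, 38}
insert 40 → {11, 38, 40}
insert 22 → {11, 22, 38, 40}
insert 14 → {11, 14, 22, 38, 40}
insert 26 → {11, 14, 22, 26, 38, 40}
process next event → 11; now {14, 22, 26, 38, 40}
process next event → 14; now {22, 26, 38, 40}
process next event → 22; now {26, 38, 40}
process next event → 26; now {38, 40}
process next event → 38; now {40}
process next event → 40; now {}
insert 15 → {15}
process next event → 15; now {}
insert 6 → {6}
insert 33 → {6, 33}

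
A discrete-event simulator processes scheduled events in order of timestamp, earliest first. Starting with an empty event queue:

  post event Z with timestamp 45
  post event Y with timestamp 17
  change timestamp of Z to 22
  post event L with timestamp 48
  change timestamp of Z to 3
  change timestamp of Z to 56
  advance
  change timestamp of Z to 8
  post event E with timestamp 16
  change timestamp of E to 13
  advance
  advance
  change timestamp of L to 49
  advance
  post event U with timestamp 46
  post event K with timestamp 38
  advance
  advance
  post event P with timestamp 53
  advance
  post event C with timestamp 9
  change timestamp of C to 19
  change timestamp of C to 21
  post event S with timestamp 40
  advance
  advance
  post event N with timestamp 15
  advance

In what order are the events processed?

Y → Z → E → L → K → U → P → C → S → N

add Z (timestamp 45) → {Z:45}
add Y (timestamp 17) → {Y:17, Z:45}
update Z to timestamp 22 → {Y:17, Z:22}
add L (timestamp 48) → {Y:17, Z:22, L:48}
update Z to timestamp 3 → {Z:3, Y:17, L:48}
update Z to timestamp 56 → {Y:17, L:48, Z:56}
advance → Y; now {L:48, Z:56}
update Z to timestamp 8 → {Z:8, L:48}
add E (timestamp 16) → {Z:8, E:16, L:48}
update E to timestamp 13 → {Z:8, E:13, L:48}
advance → Z; now {E:13, L:48}
advance → E; now {L:48}
update L to timestamp 49 → {L:49}
advance → L; now {}
add U (timestamp 46) → {U:46}
add K (timestamp 38) → {K:38, U:46}
advance → K; now {U:46}
advance → U; now {}
add P (timestamp 53) → {P:53}
advance → P; now {}
add C (timestamp 9) → {C:9}
update C to timestamp 19 → {C:19}
update C to timestamp 21 → {C:21}
add S (timestamp 40) → {C:21, S:40}
advance → C; now {S:40}
advance → S; now {}
add N (timestamp 15) → {N:15}
advance → N; now {}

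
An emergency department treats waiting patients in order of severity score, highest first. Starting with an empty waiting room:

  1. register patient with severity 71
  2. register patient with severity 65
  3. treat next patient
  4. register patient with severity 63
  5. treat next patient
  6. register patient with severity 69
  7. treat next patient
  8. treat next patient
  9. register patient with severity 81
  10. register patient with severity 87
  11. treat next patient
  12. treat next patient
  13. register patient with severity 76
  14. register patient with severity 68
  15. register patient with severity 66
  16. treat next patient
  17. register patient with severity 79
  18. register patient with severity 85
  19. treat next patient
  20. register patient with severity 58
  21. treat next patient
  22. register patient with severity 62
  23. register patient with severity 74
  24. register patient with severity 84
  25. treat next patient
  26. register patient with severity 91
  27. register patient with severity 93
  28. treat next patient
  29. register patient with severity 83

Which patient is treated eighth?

85

insert 71 → {71}
insert 65 → {71, 65}
treat next patient → 71; now {65}
insert 63 → {65, 63}
treat next patient → 65; now {63}
insert 69 → {69, 63}
treat next patient → 69; now {63}
treat next patient → 63; now {}
insert 81 → {81}
insert 87 → {87, 81}
treat next patient → 87; now {81}
treat next patient → 81; now {}
insert 76 → {76}
insert 68 → {76, 68}
insert 66 → {76, 68, 66}
treat next patient → 76; now {68, 66}
insert 79 → {79, 68, 66}
insert 85 → {85, 79, 68, 66}
treat next patient → 85; now {79, 68, 66}
insert 58 → {79, 68, 66, 58}
treat next patient → 79; now {68, 66, 58}
insert 62 → {68, 66, 62, 58}
insert 74 → {74, 68, 66, 62, 58}
insert 84 → {84, 74, 68, 66, 62, 58}
treat next patient → 84; now {74, 68, 66, 62, 58}
insert 91 → {91, 74, 68, 66, 62, 58}
insert 93 → {93, 91, 74, 68, 66, 62, 58}
treat next patient → 93; now {91, 74, 68, 66, 62, 58}
insert 83 → {91, 83, 74, 68, 66, 62, 58}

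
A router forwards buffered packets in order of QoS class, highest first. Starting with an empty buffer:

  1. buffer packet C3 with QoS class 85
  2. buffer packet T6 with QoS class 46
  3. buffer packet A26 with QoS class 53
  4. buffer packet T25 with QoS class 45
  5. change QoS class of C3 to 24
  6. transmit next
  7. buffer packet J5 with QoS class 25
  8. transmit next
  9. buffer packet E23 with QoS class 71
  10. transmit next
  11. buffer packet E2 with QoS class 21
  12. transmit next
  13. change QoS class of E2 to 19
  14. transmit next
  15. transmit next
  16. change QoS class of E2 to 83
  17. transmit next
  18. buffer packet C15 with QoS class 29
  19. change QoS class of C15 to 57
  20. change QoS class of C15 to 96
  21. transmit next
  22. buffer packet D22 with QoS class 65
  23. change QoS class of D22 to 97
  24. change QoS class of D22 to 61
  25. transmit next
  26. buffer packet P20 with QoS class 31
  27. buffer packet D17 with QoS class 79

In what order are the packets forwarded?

A26 → T6 → E23 → T25 → J5 → C3 → E2 → C15 → D22

add C3 (QoS class 85) → {C3:85}
add T6 (QoS class 46) → {C3:85, T6:46}
add A26 (QoS class 53) → {C3:85, A26:53, T6:46}
add T25 (QoS class 45) → {C3:85, A26:53, T6:46, T25:45}
update C3 to QoS class 24 → {A26:53, T6:46, T25:45, C3:24}
transmit next → A26; now {T6:46, T25:45, C3:24}
add J5 (QoS class 25) → {T6:46, T25:45, J5:25, C3:24}
transmit next → T6; now {T25:45, J5:25, C3:24}
add E23 (QoS class 71) → {E23:71, T25:45, J5:25, C3:24}
transmit next → E23; now {T25:45, J5:25, C3:24}
add E2 (QoS class 21) → {T25:45, J5:25, C3:24, E2:21}
transmit next → T25; now {J5:25, C3:24, E2:21}
update E2 to QoS class 19 → {J5:25, C3:24, E2:19}
transmit next → J5; now {C3:24, E2:19}
transmit next → C3; now {E2:19}
update E2 to QoS class 83 → {E2:83}
transmit next → E2; now {}
add C15 (QoS class 29) → {C15:29}
update C15 to QoS class 57 → {C15:57}
update C15 to QoS class 96 → {C15:96}
transmit next → C15; now {}
add D22 (QoS class 65) → {D22:65}
update D22 to QoS class 97 → {D22:97}
update D22 to QoS class 61 → {D22:61}
transmit next → D22; now {}
add P20 (QoS class 31) → {P20:31}
add D17 (QoS class 79) → {D17:79, P20:31}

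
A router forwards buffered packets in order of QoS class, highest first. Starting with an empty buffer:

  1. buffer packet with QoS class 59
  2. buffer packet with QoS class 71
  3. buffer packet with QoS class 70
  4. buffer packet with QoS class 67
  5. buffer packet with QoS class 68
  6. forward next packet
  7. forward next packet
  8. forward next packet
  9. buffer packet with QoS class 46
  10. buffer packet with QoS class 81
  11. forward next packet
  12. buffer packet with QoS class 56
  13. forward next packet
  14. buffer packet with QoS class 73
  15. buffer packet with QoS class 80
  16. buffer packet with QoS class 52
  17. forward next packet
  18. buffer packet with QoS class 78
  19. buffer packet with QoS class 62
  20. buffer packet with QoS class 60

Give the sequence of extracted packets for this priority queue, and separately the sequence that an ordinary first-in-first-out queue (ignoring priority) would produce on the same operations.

insert 59 → {59}
insert 71 → {71, 59}
insert 70 → {71, 70, 59}
insert 67 → {71, 70, 67, 59}
insert 68 → {71, 70, 68, 67, 59}
forward next packet → 71; now {70, 68, 67, 59}
forward next packet → 70; now {68, 67, 59}
forward next packet → 68; now {67, 59}
insert 46 → {67, 59, 46}
insert 81 → {81, 67, 59, 46}
forward next packet → 81; now {67, 59, 46}
insert 56 → {67, 59, 56, 46}
forward next packet → 67; now {59, 56, 46}
insert 73 → {73, 59, 56, 46}
insert 80 → {80, 73, 59, 56, 46}
insert 52 → {80, 73, 59, 56, 52, 46}
forward next packet → 80; now {73, 59, 56, 52, 46}
insert 78 → {78, 73, 59, 56, 52, 46}
insert 62 → {78, 73, 62, 59, 56, 52, 46}
insert 60 → {78, 73, 62, 60, 59, 56, 52, 46}

priority queue: 71 → 70 → 68 → 81 → 67 → 80; FIFO queue: 59, 71, 70, 67, 68, 46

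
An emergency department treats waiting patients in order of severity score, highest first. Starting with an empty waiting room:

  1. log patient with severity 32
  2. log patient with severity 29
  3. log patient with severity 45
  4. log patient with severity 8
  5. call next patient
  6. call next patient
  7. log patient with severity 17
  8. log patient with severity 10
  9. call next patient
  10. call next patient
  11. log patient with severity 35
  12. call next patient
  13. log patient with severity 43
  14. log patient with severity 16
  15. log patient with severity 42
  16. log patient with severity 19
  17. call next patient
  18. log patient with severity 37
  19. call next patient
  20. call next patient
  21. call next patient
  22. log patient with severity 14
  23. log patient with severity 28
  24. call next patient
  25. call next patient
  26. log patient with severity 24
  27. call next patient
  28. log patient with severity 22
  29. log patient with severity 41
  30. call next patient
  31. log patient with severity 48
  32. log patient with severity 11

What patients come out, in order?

insert 32 → {32}
insert 29 → {32, 29}
insert 45 → {45, 32, 29}
insert 8 → {45, 32, 29, 8}
call next patient → 45; now {32, 29, 8}
call next patient → 32; now {29, 8}
insert 17 → {29, 17, 8}
insert 10 → {29, 17, 10, 8}
call next patient → 29; now {17, 10, 8}
call next patient → 17; now {10, 8}
insert 35 → {35, 10, 8}
call next patient → 35; now {10, 8}
insert 43 → {43, 10, 8}
insert 16 → {43, 16, 10, 8}
insert 42 → {43, 42, 16, 10, 8}
insert 19 → {43, 42, 19, 16, 10, 8}
call next patient → 43; now {42, 19, 16, 10, 8}
insert 37 → {42, 37, 19, 16, 10, 8}
call next patient → 42; now {37, 19, 16, 10, 8}
call next patient → 37; now {19, 16, 10, 8}
call next patient → 19; now {16, 10, 8}
insert 14 → {16, 14, 10, 8}
insert 28 → {28, 16, 14, 10, 8}
call next patient → 28; now {16, 14, 10, 8}
call next patient → 16; now {14, 10, 8}
insert 24 → {24, 14, 10, 8}
call next patient → 24; now {14, 10, 8}
insert 22 → {22, 14, 10, 8}
insert 41 → {41, 22, 14, 10, 8}
call next patient → 41; now {22, 14, 10, 8}
insert 48 → {48, 22, 14, 10, 8}
insert 11 → {48, 22, 14, 11, 10, 8}

[45, 32, 29, 17, 35, 43, 42, 37, 19, 28, 16, 24, 41]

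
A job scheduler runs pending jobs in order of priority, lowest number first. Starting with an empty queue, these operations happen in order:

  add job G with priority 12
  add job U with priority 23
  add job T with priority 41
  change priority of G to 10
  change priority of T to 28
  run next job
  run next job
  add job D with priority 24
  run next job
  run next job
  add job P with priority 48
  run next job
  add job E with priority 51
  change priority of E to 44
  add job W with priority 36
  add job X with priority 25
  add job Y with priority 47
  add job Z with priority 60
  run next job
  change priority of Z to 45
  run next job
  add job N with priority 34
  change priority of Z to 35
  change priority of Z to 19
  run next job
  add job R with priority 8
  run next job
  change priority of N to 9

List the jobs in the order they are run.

[G, U, D, T, P, X, W, Z, R]

add G (priority 12) → {G:12}
add U (priority 23) → {G:12, U:23}
add T (priority 41) → {G:12, U:23, T:41}
update G to priority 10 → {G:10, U:23, T:41}
update T to priority 28 → {G:10, U:23, T:28}
run next job → G; now {U:23, T:28}
run next job → U; now {T:28}
add D (priority 24) → {D:24, T:28}
run next job → D; now {T:28}
run next job → T; now {}
add P (priority 48) → {P:48}
run next job → P; now {}
add E (priority 51) → {E:51}
update E to priority 44 → {E:44}
add W (priority 36) → {W:36, E:44}
add X (priority 25) → {X:25, W:36, E:44}
add Y (priority 47) → {X:25, W:36, E:44, Y:47}
add Z (priority 60) → {X:25, W:36, E:44, Y:47, Z:60}
run next job → X; now {W:36, E:44, Y:47, Z:60}
update Z to priority 45 → {W:36, E:44, Z:45, Y:47}
run next job → W; now {E:44, Z:45, Y:47}
add N (priority 34) → {N:34, E:44, Z:45, Y:47}
update Z to priority 35 → {N:34, Z:35, E:44, Y:47}
update Z to priority 19 → {Z:19, N:34, E:44, Y:47}
run next job → Z; now {N:34, E:44, Y:47}
add R (priority 8) → {R:8, N:34, E:44, Y:47}
run next job → R; now {N:34, E:44, Y:47}
update N to priority 9 → {N:9, E:44, Y:47}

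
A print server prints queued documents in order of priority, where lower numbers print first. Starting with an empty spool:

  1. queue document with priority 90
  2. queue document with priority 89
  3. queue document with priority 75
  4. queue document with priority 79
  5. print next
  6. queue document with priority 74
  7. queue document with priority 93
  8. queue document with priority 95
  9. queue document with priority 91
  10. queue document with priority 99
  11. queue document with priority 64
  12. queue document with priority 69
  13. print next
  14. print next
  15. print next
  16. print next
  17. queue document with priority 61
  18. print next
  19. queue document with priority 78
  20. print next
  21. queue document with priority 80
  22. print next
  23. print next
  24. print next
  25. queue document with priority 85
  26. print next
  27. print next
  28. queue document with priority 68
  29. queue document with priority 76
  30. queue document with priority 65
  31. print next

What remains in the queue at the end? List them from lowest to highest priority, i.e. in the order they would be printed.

insert 90 → {90}
insert 89 → {89, 90}
insert 75 → {75, 89, 90}
insert 79 → {75, 79, 89, 90}
print next → 75; now {79, 89, 90}
insert 74 → {74, 79, 89, 90}
insert 93 → {74, 79, 89, 90, 93}
insert 95 → {74, 79, 89, 90, 93, 95}
insert 91 → {74, 79, 89, 90, 91, 93, 95}
insert 99 → {74, 79, 89, 90, 91, 93, 95, 99}
insert 64 → {64, 74, 79, 89, 90, 91, 93, 95, 99}
insert 69 → {64, 69, 74, 79, 89, 90, 91, 93, 95, 99}
print next → 64; now {69, 74, 79, 89, 90, 91, 93, 95, 99}
print next → 69; now {74, 79, 89, 90, 91, 93, 95, 99}
print next → 74; now {79, 89, 90, 91, 93, 95, 99}
print next → 79; now {89, 90, 91, 93, 95, 99}
insert 61 → {61, 89, 90, 91, 93, 95, 99}
print next → 61; now {89, 90, 91, 93, 95, 99}
insert 78 → {78, 89, 90, 91, 93, 95, 99}
print next → 78; now {89, 90, 91, 93, 95, 99}
insert 80 → {80, 89, 90, 91, 93, 95, 99}
print next → 80; now {89, 90, 91, 93, 95, 99}
print next → 89; now {90, 91, 93, 95, 99}
print next → 90; now {91, 93, 95, 99}
insert 85 → {85, 91, 93, 95, 99}
print next → 85; now {91, 93, 95, 99}
print next → 91; now {93, 95, 99}
insert 68 → {68, 93, 95, 99}
insert 76 → {68, 76, 93, 95, 99}
insert 65 → {65, 68, 76, 93, 95, 99}
print next → 65; now {68, 76, 93, 95, 99}

[68, 76, 93, 95, 99]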